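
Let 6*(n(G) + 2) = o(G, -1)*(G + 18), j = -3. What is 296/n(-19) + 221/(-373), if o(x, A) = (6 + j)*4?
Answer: -27823/373 ≈ -74.593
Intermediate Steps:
o(x, A) = 12 (o(x, A) = (6 - 3)*4 = 3*4 = 12)
n(G) = 34 + 2*G (n(G) = -2 + (12*(G + 18))/6 = -2 + (12*(18 + G))/6 = -2 + (216 + 12*G)/6 = -2 + (36 + 2*G) = 34 + 2*G)
296/n(-19) + 221/(-373) = 296/(34 + 2*(-19)) + 221/(-373) = 296/(34 - 38) + 221*(-1/373) = 296/(-4) - 221/373 = 296*(-¼) - 221/373 = -74 - 221/373 = -27823/373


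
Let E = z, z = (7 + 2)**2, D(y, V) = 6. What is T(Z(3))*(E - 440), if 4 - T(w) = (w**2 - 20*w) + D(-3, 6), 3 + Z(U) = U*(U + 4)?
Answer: -12206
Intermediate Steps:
Z(U) = -3 + U*(4 + U) (Z(U) = -3 + U*(U + 4) = -3 + U*(4 + U))
z = 81 (z = 9**2 = 81)
E = 81
T(w) = -2 - w**2 + 20*w (T(w) = 4 - ((w**2 - 20*w) + 6) = 4 - (6 + w**2 - 20*w) = 4 + (-6 - w**2 + 20*w) = -2 - w**2 + 20*w)
T(Z(3))*(E - 440) = (-2 - (-3 + 3**2 + 4*3)**2 + 20*(-3 + 3**2 + 4*3))*(81 - 440) = (-2 - (-3 + 9 + 12)**2 + 20*(-3 + 9 + 12))*(-359) = (-2 - 1*18**2 + 20*18)*(-359) = (-2 - 1*324 + 360)*(-359) = (-2 - 324 + 360)*(-359) = 34*(-359) = -12206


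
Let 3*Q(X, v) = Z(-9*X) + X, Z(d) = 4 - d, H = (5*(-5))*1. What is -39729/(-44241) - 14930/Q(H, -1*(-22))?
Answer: 110629318/604627 ≈ 182.97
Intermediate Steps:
H = -25 (H = -25*1 = -25)
Q(X, v) = 4/3 + 10*X/3 (Q(X, v) = ((4 - (-9)*X) + X)/3 = ((4 + 9*X) + X)/3 = (4 + 10*X)/3 = 4/3 + 10*X/3)
-39729/(-44241) - 14930/Q(H, -1*(-22)) = -39729/(-44241) - 14930/(4/3 + (10/3)*(-25)) = -39729*(-1/44241) - 14930/(4/3 - 250/3) = 13243/14747 - 14930/(-82) = 13243/14747 - 14930*(-1/82) = 13243/14747 + 7465/41 = 110629318/604627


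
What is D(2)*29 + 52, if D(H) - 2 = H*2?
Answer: 226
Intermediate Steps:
D(H) = 2 + 2*H (D(H) = 2 + H*2 = 2 + 2*H)
D(2)*29 + 52 = (2 + 2*2)*29 + 52 = (2 + 4)*29 + 52 = 6*29 + 52 = 174 + 52 = 226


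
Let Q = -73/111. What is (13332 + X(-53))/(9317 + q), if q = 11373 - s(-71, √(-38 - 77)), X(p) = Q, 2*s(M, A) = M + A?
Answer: 20446106443/31786432046 + 1479779*I*√115/95359296138 ≈ 0.64323 + 0.00016641*I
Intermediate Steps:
s(M, A) = A/2 + M/2 (s(M, A) = (M + A)/2 = (A + M)/2 = A/2 + M/2)
Q = -73/111 (Q = -73*1/111 = -73/111 ≈ -0.65766)
X(p) = -73/111
q = 22817/2 - I*√115/2 (q = 11373 - (√(-38 - 77)/2 + (½)*(-71)) = 11373 - (√(-115)/2 - 71/2) = 11373 - ((I*√115)/2 - 71/2) = 11373 - (I*√115/2 - 71/2) = 11373 - (-71/2 + I*√115/2) = 11373 + (71/2 - I*√115/2) = 22817/2 - I*√115/2 ≈ 11409.0 - 5.3619*I)
(13332 + X(-53))/(9317 + q) = (13332 - 73/111)/(9317 + (22817/2 - I*√115/2)) = 1479779/(111*(41451/2 - I*√115/2))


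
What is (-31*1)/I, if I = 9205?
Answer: -31/9205 ≈ -0.0033677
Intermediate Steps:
(-31*1)/I = -31*1/9205 = -31/9205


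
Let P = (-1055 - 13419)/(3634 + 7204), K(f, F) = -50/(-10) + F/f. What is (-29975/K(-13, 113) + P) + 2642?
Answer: 2798517353/260112 ≈ 10759.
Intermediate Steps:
K(f, F) = 5 + F/f (K(f, F) = -50*(-⅒) + F/f = 5 + F/f)
P = -7237/5419 (P = -14474/10838 = -14474*1/10838 = -7237/5419 ≈ -1.3355)
(-29975/K(-13, 113) + P) + 2642 = (-29975/(5 + 113/(-13)) - 7237/5419) + 2642 = (-29975/(5 + 113*(-1/13)) - 7237/5419) + 2642 = (-29975/(5 - 113/13) - 7237/5419) + 2642 = (-29975/(-48/13) - 7237/5419) + 2642 = (-29975*(-13/48) - 7237/5419) + 2642 = (389675/48 - 7237/5419) + 2642 = 2111301449/260112 + 2642 = 2798517353/260112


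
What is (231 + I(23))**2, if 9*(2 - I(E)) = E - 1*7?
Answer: 4330561/81 ≈ 53464.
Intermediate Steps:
I(E) = 25/9 - E/9 (I(E) = 2 - (E - 1*7)/9 = 2 - (E - 7)/9 = 2 - (-7 + E)/9 = 2 + (7/9 - E/9) = 25/9 - E/9)
(231 + I(23))**2 = (231 + (25/9 - 1/9*23))**2 = (231 + (25/9 - 23/9))**2 = (231 + 2/9)**2 = (2081/9)**2 = 4330561/81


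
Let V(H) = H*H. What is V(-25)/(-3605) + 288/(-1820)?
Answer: -15541/46865 ≈ -0.33161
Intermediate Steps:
V(H) = H²
V(-25)/(-3605) + 288/(-1820) = (-25)²/(-3605) + 288/(-1820) = 625*(-1/3605) + 288*(-1/1820) = -125/721 - 72/455 = -15541/46865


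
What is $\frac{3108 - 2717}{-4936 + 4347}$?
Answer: $- \frac{391}{589} \approx -0.66384$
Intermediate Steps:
$\frac{3108 - 2717}{-4936 + 4347} = \frac{391}{-589} = 391 \left(- \frac{1}{589}\right) = - \frac{391}{589}$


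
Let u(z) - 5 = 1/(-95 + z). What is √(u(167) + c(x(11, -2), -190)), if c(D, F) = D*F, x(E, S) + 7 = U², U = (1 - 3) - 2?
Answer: I*√245518/12 ≈ 41.292*I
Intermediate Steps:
U = -4 (U = -2 - 2 = -4)
x(E, S) = 9 (x(E, S) = -7 + (-4)² = -7 + 16 = 9)
u(z) = 5 + 1/(-95 + z)
√(u(167) + c(x(11, -2), -190)) = √((-474 + 5*167)/(-95 + 167) + 9*(-190)) = √((-474 + 835)/72 - 1710) = √((1/72)*361 - 1710) = √(361/72 - 1710) = √(-122759/72) = I*√245518/12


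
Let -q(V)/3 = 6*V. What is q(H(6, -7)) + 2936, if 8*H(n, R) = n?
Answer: 5845/2 ≈ 2922.5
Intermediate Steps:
H(n, R) = n/8
q(V) = -18*V
q(H(6, -7)) + 2936 = -9*6/4 + 2936 = -18*¾ + 2936 = -27/2 + 2936 = 5845/2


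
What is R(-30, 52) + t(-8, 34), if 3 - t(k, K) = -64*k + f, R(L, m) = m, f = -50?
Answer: -407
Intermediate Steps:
t(k, K) = 53 + 64*k (t(k, K) = 3 - (-64*k - 50) = 3 - (-50 - 64*k) = 3 + (50 + 64*k) = 53 + 64*k)
R(-30, 52) + t(-8, 34) = 52 + (53 + 64*(-8)) = 52 + (53 - 512) = 52 - 459 = -407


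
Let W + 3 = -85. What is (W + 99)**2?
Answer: 121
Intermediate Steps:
W = -88 (W = -3 - 85 = -88)
(W + 99)**2 = (-88 + 99)**2 = 11**2 = 121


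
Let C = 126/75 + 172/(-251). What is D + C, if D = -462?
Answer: -2892808/6275 ≈ -461.01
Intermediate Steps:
C = 6242/6275 (C = 126*(1/75) + 172*(-1/251) = 42/25 - 172/251 = 6242/6275 ≈ 0.99474)
D + C = -462 + 6242/6275 = -2892808/6275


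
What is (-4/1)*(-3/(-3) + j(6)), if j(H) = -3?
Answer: 8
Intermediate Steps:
(-4/1)*(-3/(-3) + j(6)) = (-4/1)*(-3/(-3) - 3) = (-4*1)*(-3*(-⅓) - 3) = -4*(1 - 3) = -4*(-2) = 8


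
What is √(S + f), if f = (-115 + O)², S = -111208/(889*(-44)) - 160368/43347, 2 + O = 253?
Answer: √369251422675527674590/141296771 ≈ 136.00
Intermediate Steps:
O = 251 (O = -2 + 253 = 251)
S = -121035126/141296771 (S = -111208/(-39116) - 160368*1/43347 = -111208*(-1/39116) - 53456/14449 = 27802/9779 - 53456/14449 = -121035126/141296771 ≈ -0.85660)
f = 18496 (f = (-115 + 251)² = 136² = 18496)
√(S + f) = √(-121035126/141296771 + 18496) = √(2613304041290/141296771) = √369251422675527674590/141296771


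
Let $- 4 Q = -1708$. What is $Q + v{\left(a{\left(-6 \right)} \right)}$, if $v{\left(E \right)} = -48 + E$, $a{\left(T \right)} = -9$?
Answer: $370$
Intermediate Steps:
$Q = 427$ ($Q = \left(- \frac{1}{4}\right) \left(-1708\right) = 427$)
$Q + v{\left(a{\left(-6 \right)} \right)} = 427 - 57 = 370$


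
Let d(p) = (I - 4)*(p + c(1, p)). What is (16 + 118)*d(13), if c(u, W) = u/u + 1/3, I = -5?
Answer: -17286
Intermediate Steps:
c(u, W) = 4/3 (c(u, W) = 1 + 1*(1/3) = 1 + 1/3 = 4/3)
d(p) = -12 - 9*p (d(p) = (-5 - 4)*(p + 4/3) = -9*(4/3 + p) = -12 - 9*p)
(16 + 118)*d(13) = (16 + 118)*(-12 - 9*13) = 134*(-12 - 117) = 134*(-129) = -17286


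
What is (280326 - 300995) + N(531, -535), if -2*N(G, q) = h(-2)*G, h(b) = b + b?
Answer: -19607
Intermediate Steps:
h(b) = 2*b
N(G, q) = 2*G (N(G, q) = -2*(-2)*G/2 = -(-2)*G = 2*G)
(280326 - 300995) + N(531, -535) = (280326 - 300995) + 2*531 = -20669 + 1062 = -19607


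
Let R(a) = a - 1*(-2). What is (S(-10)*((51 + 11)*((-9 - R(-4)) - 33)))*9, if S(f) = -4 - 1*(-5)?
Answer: -22320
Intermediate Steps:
R(a) = 2 + a (R(a) = a + 2 = 2 + a)
S(f) = 1 (S(f) = -4 + 5 = 1)
(S(-10)*((51 + 11)*((-9 - R(-4)) - 33)))*9 = (1*((51 + 11)*((-9 - (2 - 4)) - 33)))*9 = (1*(62*((-9 - 1*(-2)) - 33)))*9 = (1*(62*((-9 + 2) - 33)))*9 = (1*(62*(-7 - 33)))*9 = (1*(62*(-40)))*9 = (1*(-2480))*9 = -2480*9 = -22320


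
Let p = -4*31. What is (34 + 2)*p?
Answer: -4464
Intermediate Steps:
p = -124
(34 + 2)*p = (34 + 2)*(-124) = 36*(-124) = -4464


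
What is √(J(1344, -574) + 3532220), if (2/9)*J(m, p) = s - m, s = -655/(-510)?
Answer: √4076261513/34 ≈ 1877.8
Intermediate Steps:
s = 131/102 (s = -655*(-1/510) = 131/102 ≈ 1.2843)
J(m, p) = 393/68 - 9*m/2 (J(m, p) = 9*(131/102 - m)/2 = 393/68 - 9*m/2)
√(J(1344, -574) + 3532220) = √((393/68 - 9/2*1344) + 3532220) = √((393/68 - 6048) + 3532220) = √(-410871/68 + 3532220) = √(239780089/68) = √4076261513/34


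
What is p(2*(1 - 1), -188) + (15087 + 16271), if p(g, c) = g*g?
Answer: 31358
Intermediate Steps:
p(g, c) = g**2
p(2*(1 - 1), -188) + (15087 + 16271) = (2*(1 - 1))**2 + (15087 + 16271) = (2*0)**2 + 31358 = 0**2 + 31358 = 0 + 31358 = 31358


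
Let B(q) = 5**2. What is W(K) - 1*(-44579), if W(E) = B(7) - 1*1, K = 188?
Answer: 44603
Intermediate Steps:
B(q) = 25
W(E) = 24 (W(E) = 25 - 1*1 = 25 - 1 = 24)
W(K) - 1*(-44579) = 24 - 1*(-44579) = 24 + 44579 = 44603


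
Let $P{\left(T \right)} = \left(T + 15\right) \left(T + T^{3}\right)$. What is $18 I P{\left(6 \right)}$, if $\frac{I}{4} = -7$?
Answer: $-2349648$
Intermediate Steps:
$P{\left(T \right)} = \left(15 + T\right) \left(T + T^{3}\right)$
$I = -28$ ($I = 4 \left(-7\right) = -28$)
$18 I P{\left(6 \right)} = 18 \left(- 28 \cdot 6 \left(15 + 6 + 6^{3} + 15 \cdot 6^{2}\right)\right) = 18 \left(- 28 \cdot 6 \left(15 + 6 + 216 + 15 \cdot 36\right)\right) = 18 \left(- 28 \cdot 6 \left(15 + 6 + 216 + 540\right)\right) = 18 \left(- 28 \cdot 6 \cdot 777\right) = 18 \left(\left(-28\right) 4662\right) = 18 \left(-130536\right) = -2349648$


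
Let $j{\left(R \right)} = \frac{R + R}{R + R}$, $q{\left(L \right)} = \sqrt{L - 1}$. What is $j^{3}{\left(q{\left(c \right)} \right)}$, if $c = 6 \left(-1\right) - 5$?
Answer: $1$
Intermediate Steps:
$c = -11$ ($c = -6 - 5 = -11$)
$q{\left(L \right)} = \sqrt{-1 + L}$
$j{\left(R \right)} = 1$ ($j{\left(R \right)} = \frac{2 R}{2 R} = 2 R \frac{1}{2 R} = 1$)
$j^{3}{\left(q{\left(c \right)} \right)} = 1^{3} = 1$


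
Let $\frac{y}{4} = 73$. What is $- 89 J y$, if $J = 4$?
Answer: $-103952$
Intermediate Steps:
$y = 292$ ($y = 4 \cdot 73 = 292$)
$- 89 J y = \left(-89\right) 4 \cdot 292 = \left(-356\right) 292 = -103952$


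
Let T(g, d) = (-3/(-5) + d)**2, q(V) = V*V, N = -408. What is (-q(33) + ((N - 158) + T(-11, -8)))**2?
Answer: 1600480036/625 ≈ 2.5608e+6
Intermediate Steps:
q(V) = V**2
T(g, d) = (3/5 + d)**2 (T(g, d) = (-3*(-1/5) + d)**2 = (3/5 + d)**2)
(-q(33) + ((N - 158) + T(-11, -8)))**2 = (-1*33**2 + ((-408 - 158) + (3 + 5*(-8))**2/25))**2 = (-1*1089 + (-566 + (3 - 40)**2/25))**2 = (-1089 + (-566 + (1/25)*(-37)**2))**2 = (-1089 + (-566 + (1/25)*1369))**2 = (-1089 + (-566 + 1369/25))**2 = (-1089 - 12781/25)**2 = (-40006/25)**2 = 1600480036/625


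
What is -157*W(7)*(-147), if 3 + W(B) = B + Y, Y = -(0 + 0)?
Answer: 92316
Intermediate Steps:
Y = 0 (Y = -1*0 = 0)
W(B) = -3 + B (W(B) = -3 + (B + 0) = -3 + B)
-157*W(7)*(-147) = -157*(-3 + 7)*(-147) = -157*4*(-147) = -628*(-147) = 92316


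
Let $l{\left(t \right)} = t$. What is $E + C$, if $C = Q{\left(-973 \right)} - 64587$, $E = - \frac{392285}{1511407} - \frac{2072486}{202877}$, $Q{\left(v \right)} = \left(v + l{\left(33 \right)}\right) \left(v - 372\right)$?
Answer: $\frac{367864446842299760}{306629717939} \approx 1.1997 \cdot 10^{6}$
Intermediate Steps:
$Q{\left(v \right)} = \left(-372 + v\right) \left(33 + v\right)$ ($Q{\left(v \right)} = \left(v + 33\right) \left(v - 372\right) = \left(33 + v\right) \left(-372 + v\right) = \left(-372 + v\right) \left(33 + v\right)$)
$E = - \frac{3211955451747}{306629717939}$ ($E = \left(-392285\right) \frac{1}{1511407} - \frac{2072486}{202877} = - \frac{392285}{1511407} - \frac{2072486}{202877} = - \frac{3211955451747}{306629717939} \approx -10.475$)
$C = 1199713$ ($C = \left(-12276 + \left(-973\right)^{2} - -329847\right) - 64587 = \left(-12276 + 946729 + 329847\right) - 64587 = 1264300 - 64587 = 1199713$)
$E + C = - \frac{3211955451747}{306629717939} + 1199713 = \frac{367864446842299760}{306629717939}$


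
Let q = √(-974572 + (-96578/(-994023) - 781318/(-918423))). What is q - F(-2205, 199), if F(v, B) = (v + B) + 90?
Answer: 1916 + 2*I*√278550765781591375359816045/33812355027 ≈ 1916.0 + 987.2*I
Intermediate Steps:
F(v, B) = 90 + B + v (F(v, B) = (B + v) + 90 = 90 + B + v)
q = 2*I*√278550765781591375359816045/33812355027 (q = √(-974572 + (-96578*(-1/994023) - 781318*(-1/918423))) = √(-974572 + (96578/994023 + 781318/918423)) = √(-974572 + 32049908104/33812355027) = √(-32952542413465340/33812355027) = 2*I*√278550765781591375359816045/33812355027 ≈ 987.2*I)
q - F(-2205, 199) = 2*I*√278550765781591375359816045/33812355027 - (90 + 199 - 2205) = 2*I*√278550765781591375359816045/33812355027 - 1*(-1916) = 2*I*√278550765781591375359816045/33812355027 + 1916 = 1916 + 2*I*√278550765781591375359816045/33812355027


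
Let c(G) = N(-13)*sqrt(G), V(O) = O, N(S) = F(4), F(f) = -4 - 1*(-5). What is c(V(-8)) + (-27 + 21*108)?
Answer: 2241 + 2*I*sqrt(2) ≈ 2241.0 + 2.8284*I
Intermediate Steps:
F(f) = 1 (F(f) = -4 + 5 = 1)
N(S) = 1
c(G) = sqrt(G) (c(G) = 1*sqrt(G) = sqrt(G))
c(V(-8)) + (-27 + 21*108) = sqrt(-8) + (-27 + 21*108) = 2*I*sqrt(2) + (-27 + 2268) = 2*I*sqrt(2) + 2241 = 2241 + 2*I*sqrt(2)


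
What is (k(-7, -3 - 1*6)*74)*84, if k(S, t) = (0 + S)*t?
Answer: 391608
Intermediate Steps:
k(S, t) = S*t
(k(-7, -3 - 1*6)*74)*84 = (-7*(-3 - 1*6)*74)*84 = (-7*(-3 - 6)*74)*84 = (-7*(-9)*74)*84 = (63*74)*84 = 4662*84 = 391608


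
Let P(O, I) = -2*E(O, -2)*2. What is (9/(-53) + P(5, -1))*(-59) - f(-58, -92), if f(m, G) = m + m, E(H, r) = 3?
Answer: 44203/53 ≈ 834.02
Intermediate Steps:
f(m, G) = 2*m
P(O, I) = -12 (P(O, I) = -2*3*2 = -6*2 = -12)
(9/(-53) + P(5, -1))*(-59) - f(-58, -92) = (9/(-53) - 12)*(-59) - 2*(-58) = (9*(-1/53) - 12)*(-59) - 1*(-116) = (-9/53 - 12)*(-59) + 116 = -645/53*(-59) + 116 = 38055/53 + 116 = 44203/53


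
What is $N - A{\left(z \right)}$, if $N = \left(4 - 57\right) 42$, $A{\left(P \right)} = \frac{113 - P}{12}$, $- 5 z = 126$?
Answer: $- \frac{134251}{60} \approx -2237.5$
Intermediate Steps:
$z = - \frac{126}{5}$ ($z = \left(- \frac{1}{5}\right) 126 = - \frac{126}{5} \approx -25.2$)
$A{\left(P \right)} = \frac{113}{12} - \frac{P}{12}$ ($A{\left(P \right)} = \left(113 - P\right) \frac{1}{12} = \frac{113}{12} - \frac{P}{12}$)
$N = -2226$ ($N = \left(-53\right) 42 = -2226$)
$N - A{\left(z \right)} = -2226 - \left(\frac{113}{12} - - \frac{21}{10}\right) = -2226 - \left(\frac{113}{12} + \frac{21}{10}\right) = -2226 - \frac{691}{60} = - \frac{134251}{60}$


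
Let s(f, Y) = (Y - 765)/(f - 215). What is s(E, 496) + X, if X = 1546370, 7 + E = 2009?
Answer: 2763362921/1787 ≈ 1.5464e+6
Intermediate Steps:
E = 2002 (E = -7 + 2009 = 2002)
s(f, Y) = (-765 + Y)/(-215 + f)
s(E, 496) + X = (-765 + 496)/(-215 + 2002) + 1546370 = -269/1787 + 1546370 = 2763362921/1787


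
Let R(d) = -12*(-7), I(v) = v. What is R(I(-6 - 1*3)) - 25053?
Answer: -24969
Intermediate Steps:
R(d) = 84
R(I(-6 - 1*3)) - 25053 = 84 - 25053 = -24969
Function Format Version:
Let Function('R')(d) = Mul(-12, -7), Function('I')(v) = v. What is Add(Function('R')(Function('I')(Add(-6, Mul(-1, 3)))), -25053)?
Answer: -24969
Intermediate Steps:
Function('R')(d) = 84
Add(Function('R')(Function('I')(Add(-6, Mul(-1, 3)))), -25053) = Add(84, -25053) = -24969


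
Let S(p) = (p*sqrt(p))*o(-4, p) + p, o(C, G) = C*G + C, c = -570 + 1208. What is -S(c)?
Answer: -638 + 1630728*sqrt(638) ≈ 4.1189e+7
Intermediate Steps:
c = 638
o(C, G) = C + C*G
S(p) = p + p**(3/2)*(-4 - 4*p) (S(p) = (p*sqrt(p))*(-4*(1 + p)) + p = p**(3/2)*(-4 - 4*p) + p = p + p**(3/2)*(-4 - 4*p))
-S(c) = -(638 - 4*638**(3/2)*(1 + 638)) = -(638 - 4*638*sqrt(638)*639) = -(638 - 1630728*sqrt(638)) = -638 + 1630728*sqrt(638)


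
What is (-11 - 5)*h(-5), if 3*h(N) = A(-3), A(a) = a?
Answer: 16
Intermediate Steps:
h(N) = -1 (h(N) = (⅓)*(-3) = -1)
(-11 - 5)*h(-5) = (-11 - 5)*(-1) = -16*(-1) = 16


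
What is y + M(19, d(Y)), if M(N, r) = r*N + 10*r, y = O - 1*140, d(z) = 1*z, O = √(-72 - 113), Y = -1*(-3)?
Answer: -53 + I*√185 ≈ -53.0 + 13.601*I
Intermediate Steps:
Y = 3
O = I*√185 (O = √(-185) = I*√185 ≈ 13.601*I)
d(z) = z
y = -140 + I*√185 (y = I*√185 - 1*140 = I*√185 - 140 = -140 + I*√185 ≈ -140.0 + 13.601*I)
M(N, r) = 10*r + N*r (M(N, r) = N*r + 10*r = 10*r + N*r)
y + M(19, d(Y)) = (-140 + I*√185) + 3*(10 + 19) = (-140 + I*√185) + 3*29 = (-140 + I*√185) + 87 = -53 + I*√185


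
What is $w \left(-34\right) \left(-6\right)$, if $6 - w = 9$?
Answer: $-612$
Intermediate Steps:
$w = -3$ ($w = 6 - 9 = -3$)
$w \left(-34\right) \left(-6\right) = \left(-3\right) \left(-34\right) \left(-6\right) = 102 \left(-6\right) = -612$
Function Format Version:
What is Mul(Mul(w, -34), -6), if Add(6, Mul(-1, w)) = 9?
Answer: -612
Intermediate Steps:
w = -3 (w = Add(6, Mul(-1, 9)) = Add(6, -9) = -3)
Mul(Mul(w, -34), -6) = Mul(Mul(-3, -34), -6) = Mul(102, -6) = -612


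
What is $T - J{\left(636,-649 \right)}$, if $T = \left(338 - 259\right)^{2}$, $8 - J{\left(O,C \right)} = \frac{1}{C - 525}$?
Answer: $\frac{7317541}{1174} \approx 6233.0$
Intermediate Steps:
$J{\left(O,C \right)} = 8 - \frac{1}{-525 + C}$ ($J{\left(O,C \right)} = 8 - \frac{1}{C - 525} = 8 - \frac{1}{-525 + C}$)
$T = 6241$ ($T = 79^{2} = 6241$)
$T - J{\left(636,-649 \right)} = 6241 - \frac{-4201 + 8 \left(-649\right)}{-525 - 649} = 6241 - \frac{-4201 - 5192}{-1174} = 6241 - \left(- \frac{1}{1174}\right) \left(-9393\right) = 6241 - \frac{9393}{1174} = \frac{7317541}{1174}$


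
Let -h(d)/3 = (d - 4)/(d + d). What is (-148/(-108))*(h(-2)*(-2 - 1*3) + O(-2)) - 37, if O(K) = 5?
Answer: 37/54 ≈ 0.68519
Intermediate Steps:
h(d) = -3*(-4 + d)/(2*d) (h(d) = -3*(d - 4)/(d + d) = -3*(-4 + d)/(2*d))
(-148/(-108))*(h(-2)*(-2 - 1*3) + O(-2)) - 37 = (-148/(-108))*((-3/2 + 6/(-2))*(-2 - 1*3) + 5) - 37 = (-148*(-1/108))*((-3/2 + 6*(-½))*(-2 - 3) + 5) - 37 = 37*((-3/2 - 3)*(-5) + 5)/27 - 37 = 37*(-9/2*(-5) + 5)/27 - 37 = 37*(45/2 + 5)/27 - 37 = (37/27)*(55/2) - 37 = 2035/54 - 37 = 37/54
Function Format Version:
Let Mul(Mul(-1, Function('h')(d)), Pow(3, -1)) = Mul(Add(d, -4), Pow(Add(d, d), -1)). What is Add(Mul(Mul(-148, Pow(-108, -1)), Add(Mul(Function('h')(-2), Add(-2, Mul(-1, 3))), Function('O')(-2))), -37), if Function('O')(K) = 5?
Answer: Rational(37, 54) ≈ 0.68519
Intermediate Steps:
Function('h')(d) = Mul(Rational(-3, 2), Pow(d, -1), Add(-4, d)) (Function('h')(d) = Mul(-3, Mul(Add(d, -4), Pow(Add(d, d), -1))) = Mul(-3, Mul(Add(-4, d), Pow(Mul(2, d), -1))) = Mul(-3, Mul(Add(-4, d), Mul(Rational(1, 2), Pow(d, -1)))) = Mul(-3, Mul(Rational(1, 2), Pow(d, -1), Add(-4, d))) = Mul(Rational(-3, 2), Pow(d, -1), Add(-4, d)))
Add(Mul(Mul(-148, Pow(-108, -1)), Add(Mul(Function('h')(-2), Add(-2, Mul(-1, 3))), Function('O')(-2))), -37) = Add(Mul(Mul(-148, Pow(-108, -1)), Add(Mul(Add(Rational(-3, 2), Mul(6, Pow(-2, -1))), Add(-2, Mul(-1, 3))), 5)), -37) = Add(Mul(Mul(-148, Rational(-1, 108)), Add(Mul(Add(Rational(-3, 2), Mul(6, Rational(-1, 2))), Add(-2, -3)), 5)), -37) = Add(Mul(Rational(37, 27), Add(Mul(Add(Rational(-3, 2), -3), -5), 5)), -37) = Add(Mul(Rational(37, 27), Add(Mul(Rational(-9, 2), -5), 5)), -37) = Add(Mul(Rational(37, 27), Add(Rational(45, 2), 5)), -37) = Add(Mul(Rational(37, 27), Rational(55, 2)), -37) = Add(Rational(2035, 54), -37) = Rational(37, 54)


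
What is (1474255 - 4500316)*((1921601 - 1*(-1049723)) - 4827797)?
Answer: 5617800542853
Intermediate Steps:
(1474255 - 4500316)*((1921601 - 1*(-1049723)) - 4827797) = -3026061*((1921601 + 1049723) - 4827797) = -3026061*(2971324 - 4827797) = -3026061*(-1856473) = 5617800542853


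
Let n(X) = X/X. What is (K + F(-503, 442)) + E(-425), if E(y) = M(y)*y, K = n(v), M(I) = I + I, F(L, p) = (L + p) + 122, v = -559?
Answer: 361312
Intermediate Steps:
n(X) = 1
F(L, p) = 122 + L + p
M(I) = 2*I
K = 1
E(y) = 2*y² (E(y) = (2*y)*y = 2*y²)
(K + F(-503, 442)) + E(-425) = (1 + (122 - 503 + 442)) + 2*(-425)² = (1 + 61) + 2*180625 = 62 + 361250 = 361312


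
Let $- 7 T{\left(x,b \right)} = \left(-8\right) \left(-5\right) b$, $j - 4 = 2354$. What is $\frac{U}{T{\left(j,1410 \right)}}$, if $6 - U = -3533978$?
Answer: $- \frac{1546118}{3525} \approx -438.62$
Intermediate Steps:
$j = 2358$ ($j = 4 + 2354 = 2358$)
$T{\left(x,b \right)} = - \frac{40 b}{7}$ ($T{\left(x,b \right)} = - \frac{\left(-8\right) \left(-5\right) b}{7} = - \frac{40 b}{7}$)
$U = 3533984$ ($U = 6 - -3533978 = 6 + 3533978 = 3533984$)
$\frac{U}{T{\left(j,1410 \right)}} = \frac{3533984}{\left(- \frac{40}{7}\right) 1410} = \frac{3533984}{- \frac{56400}{7}} = 3533984 \left(- \frac{7}{56400}\right) = - \frac{1546118}{3525}$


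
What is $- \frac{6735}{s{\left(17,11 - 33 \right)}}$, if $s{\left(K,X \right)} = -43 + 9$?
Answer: $\frac{6735}{34} \approx 198.09$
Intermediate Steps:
$s{\left(K,X \right)} = -34$
$- \frac{6735}{s{\left(17,11 - 33 \right)}} = - \frac{6735}{-34} = \left(-6735\right) \left(- \frac{1}{34}\right) = \frac{6735}{34}$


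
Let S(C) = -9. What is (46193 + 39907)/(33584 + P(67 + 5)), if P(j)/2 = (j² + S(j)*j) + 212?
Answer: 1435/718 ≈ 1.9986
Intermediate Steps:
P(j) = 424 - 18*j + 2*j² (P(j) = 2*((j² - 9*j) + 212) = 2*(212 + j² - 9*j) = 424 - 18*j + 2*j²)
(46193 + 39907)/(33584 + P(67 + 5)) = (46193 + 39907)/(33584 + (424 - 18*(67 + 5) + 2*(67 + 5)²)) = 86100/(33584 + (424 - 18*72 + 2*72²)) = 86100/(33584 + (424 - 1296 + 2*5184)) = 86100/(33584 + (424 - 1296 + 10368)) = 86100/(33584 + 9496) = 86100/43080 = 86100*(1/43080) = 1435/718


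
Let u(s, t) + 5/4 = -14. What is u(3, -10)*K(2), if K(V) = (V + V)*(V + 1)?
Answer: -183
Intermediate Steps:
K(V) = 2*V*(1 + V) (K(V) = (2*V)*(1 + V) = 2*V*(1 + V))
u(s, t) = -61/4 (u(s, t) = -5/4 - 14 = -61/4)
u(3, -10)*K(2) = -61*2*(1 + 2)/2 = -61*2*3/2 = -61/4*12 = -183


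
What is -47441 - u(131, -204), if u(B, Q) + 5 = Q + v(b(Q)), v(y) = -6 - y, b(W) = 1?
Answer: -47225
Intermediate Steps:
u(B, Q) = -12 + Q (u(B, Q) = -5 + (Q + (-6 - 1*1)) = -5 + (Q + (-6 - 1)) = -5 + (Q - 7) = -5 + (-7 + Q) = -12 + Q)
-47441 - u(131, -204) = -47441 - (-12 - 204) = -47441 - 1*(-216) = -47441 + 216 = -47225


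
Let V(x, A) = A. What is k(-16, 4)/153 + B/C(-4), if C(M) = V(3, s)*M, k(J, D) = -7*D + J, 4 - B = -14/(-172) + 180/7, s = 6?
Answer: 457267/736848 ≈ 0.62057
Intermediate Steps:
B = -13121/602 (B = 4 - (-14/(-172) + 180/7) = 4 - (-14*(-1/172) + 180*(⅐)) = 4 - (7/86 + 180/7) = 4 - 1*15529/602 = 4 - 15529/602 = -13121/602 ≈ -21.796)
k(J, D) = J - 7*D
C(M) = 6*M
k(-16, 4)/153 + B/C(-4) = (-16 - 7*4)/153 - 13121/(602*(6*(-4))) = (-16 - 28)*(1/153) - 13121/602/(-24) = -44*1/153 - 13121/602*(-1/24) = -44/153 + 13121/14448 = 457267/736848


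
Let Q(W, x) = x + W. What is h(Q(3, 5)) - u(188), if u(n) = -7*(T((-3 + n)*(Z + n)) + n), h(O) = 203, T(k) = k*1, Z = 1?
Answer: 246274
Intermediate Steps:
T(k) = k
Q(W, x) = W + x
u(n) = -7*n - 7*(1 + n)*(-3 + n) (u(n) = -7*((-3 + n)*(1 + n) + n) = -7*((1 + n)*(-3 + n) + n) = -7*(n + (1 + n)*(-3 + n)) = -7*n - 7*(1 + n)*(-3 + n))
h(Q(3, 5)) - u(188) = 203 - (21 - 7*188² + 7*188) = 203 - (21 - 7*35344 + 1316) = 203 - (21 - 247408 + 1316) = 203 - 1*(-246071) = 203 + 246071 = 246274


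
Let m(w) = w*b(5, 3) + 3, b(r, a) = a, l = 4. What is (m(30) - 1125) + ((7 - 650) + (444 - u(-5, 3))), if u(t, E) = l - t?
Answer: -1240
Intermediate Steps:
u(t, E) = 4 - t
m(w) = 3 + 3*w (m(w) = w*3 + 3 = 3*w + 3 = 3 + 3*w)
(m(30) - 1125) + ((7 - 650) + (444 - u(-5, 3))) = ((3 + 3*30) - 1125) + ((7 - 650) + (444 - (4 - 1*(-5)))) = ((3 + 90) - 1125) + (-643 + (444 - (4 + 5))) = (93 - 1125) + (-643 + (444 - 1*9)) = -1032 + (-643 + (444 - 9)) = -1032 + (-643 + 435) = -1032 - 208 = -1240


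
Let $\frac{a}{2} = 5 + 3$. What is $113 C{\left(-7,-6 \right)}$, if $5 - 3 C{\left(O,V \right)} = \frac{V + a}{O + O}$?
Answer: $\frac{4520}{21} \approx 215.24$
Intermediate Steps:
$a = 16$ ($a = 2 \left(5 + 3\right) = 2 \cdot 8 = 16$)
$C{\left(O,V \right)} = \frac{5}{3} - \frac{16 + V}{6 O}$ ($C{\left(O,V \right)} = \frac{5}{3} - \frac{\left(V + 16\right) \frac{1}{O + O}}{3} = \frac{5}{3} - \frac{\left(16 + V\right) \frac{1}{2 O}}{3} = \frac{5}{3} - \frac{\frac{1}{2} \frac{1}{O} \left(16 + V\right)}{3} = \frac{5}{3} - \frac{16 + V}{6 O}$)
$113 C{\left(-7,-6 \right)} = 113 \frac{-16 - -6 + 10 \left(-7\right)}{6 \left(-7\right)} = 113 \cdot \frac{1}{6} \left(- \frac{1}{7}\right) \left(-16 + 6 - 70\right) = 113 \cdot \frac{1}{6} \left(- \frac{1}{7}\right) \left(-80\right) = 113 \cdot \frac{40}{21} = \frac{4520}{21}$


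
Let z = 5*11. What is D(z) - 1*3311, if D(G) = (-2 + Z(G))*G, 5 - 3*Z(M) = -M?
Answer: -2321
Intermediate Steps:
z = 55
Z(M) = 5/3 + M/3 (Z(M) = 5/3 - (-1)*M/3 = 5/3 + M/3)
D(G) = G*(-⅓ + G/3) (D(G) = (-2 + (5/3 + G/3))*G = (-⅓ + G/3)*G = G*(-⅓ + G/3))
D(z) - 1*3311 = (⅓)*55*(-1 + 55) - 1*3311 = (⅓)*55*54 - 3311 = 990 - 3311 = -2321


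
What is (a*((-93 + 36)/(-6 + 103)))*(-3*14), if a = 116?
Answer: 277704/97 ≈ 2862.9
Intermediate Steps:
(a*((-93 + 36)/(-6 + 103)))*(-3*14) = (116*((-93 + 36)/(-6 + 103)))*(-3*14) = (116*(-57/97))*(-42) = -6612/97*(-42) = 277704/97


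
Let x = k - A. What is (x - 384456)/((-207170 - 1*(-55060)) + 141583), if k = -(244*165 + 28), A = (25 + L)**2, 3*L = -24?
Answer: 425033/10527 ≈ 40.375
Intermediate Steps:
L = -8 (L = (1/3)*(-24) = -8)
A = 289 (A = (25 - 8)**2 = 17**2 = 289)
k = -40288 (k = -(40260 + 28) = -1*40288 = -40288)
x = -40577 (x = -40288 - 1*289 = -40288 - 289 = -40577)
(x - 384456)/((-207170 - 1*(-55060)) + 141583) = (-40577 - 384456)/((-207170 - 1*(-55060)) + 141583) = -425033/((-207170 + 55060) + 141583) = -425033/(-152110 + 141583) = -425033/(-10527) = -425033*(-1/10527) = 425033/10527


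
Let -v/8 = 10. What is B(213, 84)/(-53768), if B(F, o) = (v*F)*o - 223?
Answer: 1431583/53768 ≈ 26.625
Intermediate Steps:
v = -80 (v = -8*10 = -80)
B(F, o) = -223 - 80*F*o (B(F, o) = (-80*F)*o - 223 = -80*F*o - 223 = -223 - 80*F*o)
B(213, 84)/(-53768) = (-223 - 80*213*84)/(-53768) = (-223 - 1431360)*(-1/53768) = -1431583*(-1/53768) = 1431583/53768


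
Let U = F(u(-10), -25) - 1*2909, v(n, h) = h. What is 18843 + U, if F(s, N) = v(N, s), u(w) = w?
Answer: 15924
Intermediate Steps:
F(s, N) = s
U = -2919 (U = -10 - 1*2909 = -10 - 2909 = -2919)
18843 + U = 18843 - 2919 = 15924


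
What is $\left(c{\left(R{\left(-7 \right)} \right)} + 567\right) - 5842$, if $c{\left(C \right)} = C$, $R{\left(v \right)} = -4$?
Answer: $-5279$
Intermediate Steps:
$\left(c{\left(R{\left(-7 \right)} \right)} + 567\right) - 5842 = \left(-4 + 567\right) - 5842 = 563 - 5842 = -5279$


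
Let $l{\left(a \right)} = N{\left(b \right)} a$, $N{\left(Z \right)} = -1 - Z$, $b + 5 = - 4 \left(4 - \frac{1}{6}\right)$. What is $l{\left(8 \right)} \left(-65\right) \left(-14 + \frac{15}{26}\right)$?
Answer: $\frac{404840}{3} \approx 1.3495 \cdot 10^{5}$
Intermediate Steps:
$b = - \frac{61}{3}$ ($b = -5 - 4 \left(4 - \frac{1}{6}\right) = -5 - \frac{46}{3} = - \frac{61}{3} \approx -20.333$)
$l{\left(a \right)} = \frac{58 a}{3}$ ($l{\left(a \right)} = \left(-1 - - \frac{61}{3}\right) a = \left(-1 + \frac{61}{3}\right) a = \frac{58 a}{3}$)
$l{\left(8 \right)} \left(-65\right) \left(-14 + \frac{15}{26}\right) = \frac{58}{3} \cdot 8 \left(-65\right) \left(-14 + \frac{15}{26}\right) = \frac{464}{3} \left(-65\right) \left(-14 + 15 \cdot \frac{1}{26}\right) = - \frac{30160 \left(-14 + \frac{15}{26}\right)}{3} = \left(- \frac{30160}{3}\right) \left(- \frac{349}{26}\right) = \frac{404840}{3}$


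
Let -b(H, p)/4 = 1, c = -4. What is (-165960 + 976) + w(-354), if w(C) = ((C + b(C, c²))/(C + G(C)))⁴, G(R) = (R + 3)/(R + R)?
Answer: -7992185717387208156284408/48442495463818220241 ≈ -1.6498e+5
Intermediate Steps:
G(R) = (3 + R)/(2*R) (G(R) = (3 + R)/((2*R)) = (3 + R)*(1/(2*R)) = (3 + R)/(2*R))
b(H, p) = -4 (b(H, p) = -4*1 = -4)
w(C) = (-4 + C)⁴/(C + (3 + C)/(2*C))⁴ (w(C) = ((C - 4)/(C + (3 + C)/(2*C)))⁴ = ((-4 + C)/(C + (3 + C)/(2*C)))⁴ = (-4 + C)⁴/(C + (3 + C)/(2*C))⁴)
(-165960 + 976) + w(-354) = (-165960 + 976) + 16*(-354)⁴*(-4 - 354)⁴/(3 - 354 + 2*(-354)²)⁴ = -164984 + 16*15704099856*(-358)⁴/(3 - 354 + 2*125316)⁴ = -164984 + 16*15704099856*16426010896/(3 - 354 + 250632)⁴ = -164984 + 16*15704099856*16426010896/250281⁴ = -164984 + 16*15704099856*16426010896*(1/3923842132569275839521) = -164984 + 50954215377091956736/48442495463818220241 = -7992185717387208156284408/48442495463818220241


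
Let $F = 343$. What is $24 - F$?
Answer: $-319$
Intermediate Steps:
$24 - F = 24 - 343 = -319$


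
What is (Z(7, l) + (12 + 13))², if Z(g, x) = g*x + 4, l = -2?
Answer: 225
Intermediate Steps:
Z(g, x) = 4 + g*x
(Z(7, l) + (12 + 13))² = ((4 + 7*(-2)) + (12 + 13))² = ((4 - 14) + 25)² = (-10 + 25)² = 15² = 225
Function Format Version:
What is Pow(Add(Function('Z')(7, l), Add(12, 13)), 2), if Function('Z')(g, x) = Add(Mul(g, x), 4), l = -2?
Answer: 225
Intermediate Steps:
Function('Z')(g, x) = Add(4, Mul(g, x))
Pow(Add(Function('Z')(7, l), Add(12, 13)), 2) = Pow(Add(Add(4, Mul(7, -2)), Add(12, 13)), 2) = Pow(Add(Add(4, -14), 25), 2) = Pow(Add(-10, 25), 2) = Pow(15, 2) = 225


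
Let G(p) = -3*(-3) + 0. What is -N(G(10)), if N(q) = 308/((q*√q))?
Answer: -308/27 ≈ -11.407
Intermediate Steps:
G(p) = 9 (G(p) = 9 + 0 = 9)
N(q) = 308/q^(3/2) (N(q) = 308/(q^(3/2)) = 308/q^(3/2))
-N(G(10)) = -308/9^(3/2) = -308/27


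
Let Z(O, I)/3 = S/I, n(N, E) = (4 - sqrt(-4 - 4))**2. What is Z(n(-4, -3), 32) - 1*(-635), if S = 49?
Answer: 20467/32 ≈ 639.59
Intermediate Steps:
n(N, E) = (4 - 2*I*sqrt(2))**2 (n(N, E) = (4 - sqrt(-8))**2 = (4 - 2*I*sqrt(2))**2)
Z(O, I) = 147/I (Z(O, I) = 3*(49/I) = 147/I)
Z(n(-4, -3), 32) - 1*(-635) = 147/32 - 1*(-635) = 147*(1/32) + 635 = 147/32 + 635 = 20467/32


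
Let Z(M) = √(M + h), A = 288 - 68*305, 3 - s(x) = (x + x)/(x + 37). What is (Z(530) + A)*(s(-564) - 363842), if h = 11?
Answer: 3921554035012/527 - 191744281*√541/527 ≈ 7.4328e+9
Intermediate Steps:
s(x) = 3 - 2*x/(37 + x) (s(x) = 3 - (x + x)/(x + 37) = 3 - 2*x/(37 + x))
A = -20452 (A = 288 - 20740 = -20452)
Z(M) = √(11 + M) (Z(M) = √(M + 11) = √(11 + M))
(Z(530) + A)*(s(-564) - 363842) = (√(11 + 530) - 20452)*((111 - 564)/(37 - 564) - 363842) = (√541 - 20452)*(-453/(-527) - 363842) = (-20452 + √541)*(-1/527*(-453) - 363842) = (-20452 + √541)*(453/527 - 363842) = (-20452 + √541)*(-191744281/527) = 3921554035012/527 - 191744281*√541/527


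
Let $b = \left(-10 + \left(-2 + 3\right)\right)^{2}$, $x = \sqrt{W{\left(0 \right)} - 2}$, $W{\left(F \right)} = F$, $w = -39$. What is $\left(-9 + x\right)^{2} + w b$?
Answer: $-3159 + \left(9 - i \sqrt{2}\right)^{2} \approx -3080.0 - 25.456 i$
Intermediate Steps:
$x = i \sqrt{2}$ ($x = \sqrt{0 - 2} = \sqrt{-2} = i \sqrt{2} \approx 1.4142 i$)
$b = 81$ ($b = \left(-10 + 1\right)^{2} = \left(-9\right)^{2} = 81$)
$\left(-9 + x\right)^{2} + w b = \left(-9 + i \sqrt{2}\right)^{2} - 3159 = -3159 + \left(-9 + i \sqrt{2}\right)^{2}$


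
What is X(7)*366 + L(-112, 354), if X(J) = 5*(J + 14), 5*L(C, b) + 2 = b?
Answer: 192502/5 ≈ 38500.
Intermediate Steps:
L(C, b) = -2/5 + b/5
X(J) = 70 + 5*J (X(J) = 5*(14 + J) = 70 + 5*J)
X(7)*366 + L(-112, 354) = (70 + 5*7)*366 + (-2/5 + (1/5)*354) = (70 + 35)*366 + (-2/5 + 354/5) = 105*366 + 352/5 = 38430 + 352/5 = 192502/5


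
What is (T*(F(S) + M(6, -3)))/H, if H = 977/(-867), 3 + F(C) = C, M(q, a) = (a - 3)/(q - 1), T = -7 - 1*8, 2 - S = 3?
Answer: -67626/977 ≈ -69.218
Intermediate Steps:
S = -1 (S = 2 - 1*3 = 2 - 3 = -1)
T = -15 (T = -7 - 8 = -15)
M(q, a) = (-3 + a)/(-1 + q)
F(C) = -3 + C
H = -977/867 (H = 977*(-1/867) = -977/867 ≈ -1.1269)
(T*(F(S) + M(6, -3)))/H = (-15*((-3 - 1) + (-3 - 3)/(-1 + 6)))/(-977/867) = -15*(-4 - 6/5)*(-867/977) = -15*(-26/5)*(-867/977) = 78*(-867/977) = -67626/977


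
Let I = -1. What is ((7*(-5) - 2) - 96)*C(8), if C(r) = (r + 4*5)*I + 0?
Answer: 3724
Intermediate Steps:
C(r) = -20 - r (C(r) = (r + 4*5)*(-1) + 0 = (r + 20)*(-1) + 0 = (20 + r)*(-1) + 0 = (-20 - r) + 0 = -20 - r)
((7*(-5) - 2) - 96)*C(8) = ((7*(-5) - 2) - 96)*(-20 - 1*8) = ((-35 - 2) - 96)*(-20 - 8) = (-37 - 96)*(-28) = -133*(-28) = 3724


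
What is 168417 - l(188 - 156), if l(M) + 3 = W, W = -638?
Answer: 169058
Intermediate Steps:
l(M) = -641 (l(M) = -3 - 638 = -641)
168417 - l(188 - 156) = 168417 - 1*(-641) = 168417 + 641 = 169058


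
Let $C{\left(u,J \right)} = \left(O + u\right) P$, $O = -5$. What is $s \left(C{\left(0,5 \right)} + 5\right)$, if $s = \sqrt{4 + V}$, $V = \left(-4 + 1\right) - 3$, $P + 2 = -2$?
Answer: $25 i \sqrt{2} \approx 35.355 i$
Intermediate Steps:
$P = -4$ ($P = -2 - 2 = -4$)
$V = -6$ ($V = -3 - 3 = -6$)
$C{\left(u,J \right)} = 20 - 4 u$ ($C{\left(u,J \right)} = \left(-5 + u\right) \left(-4\right) = 20 - 4 u$)
$s = i \sqrt{2}$ ($s = \sqrt{4 - 6} = \sqrt{-2} = i \sqrt{2} \approx 1.4142 i$)
$s \left(C{\left(0,5 \right)} + 5\right) = i \sqrt{2} \left(\left(20 - 0\right) + 5\right) = i \sqrt{2} \left(\left(20 + 0\right) + 5\right) = i \sqrt{2} \left(20 + 5\right) = i \sqrt{2} \cdot 25 = 25 i \sqrt{2}$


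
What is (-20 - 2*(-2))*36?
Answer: -576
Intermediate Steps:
(-20 - 2*(-2))*36 = (-20 + 4)*36 = -16*36 = -576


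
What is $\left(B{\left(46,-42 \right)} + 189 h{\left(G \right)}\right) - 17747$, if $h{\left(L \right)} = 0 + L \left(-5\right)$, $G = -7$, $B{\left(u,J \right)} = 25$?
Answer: $-11107$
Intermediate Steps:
$h{\left(L \right)} = - 5 L$ ($h{\left(L \right)} = 0 - 5 L = - 5 L$)
$\left(B{\left(46,-42 \right)} + 189 h{\left(G \right)}\right) - 17747 = \left(25 + 189 \left(\left(-5\right) \left(-7\right)\right)\right) - 17747 = \left(25 + 189 \cdot 35\right) - 17747 = \left(25 + 6615\right) - 17747 = 6640 - 17747 = -11107$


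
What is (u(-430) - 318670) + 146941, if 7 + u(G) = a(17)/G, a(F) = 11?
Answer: -73846491/430 ≈ -1.7174e+5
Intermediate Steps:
u(G) = -7 + 11/G
(u(-430) - 318670) + 146941 = ((-7 + 11/(-430)) - 318670) + 146941 = ((-7 + 11*(-1/430)) - 318670) + 146941 = ((-7 - 11/430) - 318670) + 146941 = (-3021/430 - 318670) + 146941 = -137031121/430 + 146941 = -73846491/430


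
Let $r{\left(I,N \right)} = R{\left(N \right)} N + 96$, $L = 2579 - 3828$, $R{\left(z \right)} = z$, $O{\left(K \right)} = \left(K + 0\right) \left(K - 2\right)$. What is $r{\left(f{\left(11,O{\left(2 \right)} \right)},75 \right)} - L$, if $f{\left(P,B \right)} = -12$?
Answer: $6970$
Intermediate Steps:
$O{\left(K \right)} = K \left(-2 + K\right)$
$L = -1249$
$r{\left(I,N \right)} = 96 + N^{2}$ ($r{\left(I,N \right)} = N N + 96 = N^{2} + 96 = 96 + N^{2}$)
$r{\left(f{\left(11,O{\left(2 \right)} \right)},75 \right)} - L = \left(96 + 75^{2}\right) - -1249 = \left(96 + 5625\right) + 1249 = 5721 + 1249 = 6970$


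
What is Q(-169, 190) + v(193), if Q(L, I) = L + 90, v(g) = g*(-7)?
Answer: -1430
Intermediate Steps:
v(g) = -7*g
Q(L, I) = 90 + L
Q(-169, 190) + v(193) = (90 - 169) - 7*193 = -79 - 1351 = -1430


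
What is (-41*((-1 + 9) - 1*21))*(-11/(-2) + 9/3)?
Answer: 9061/2 ≈ 4530.5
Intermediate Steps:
(-41*((-1 + 9) - 1*21))*(-11/(-2) + 9/3) = (-41*(8 - 21))*(-11*(-½) + 9*(⅓)) = (-41*(-13))*(11/2 + 3) = 533*(17/2) = 9061/2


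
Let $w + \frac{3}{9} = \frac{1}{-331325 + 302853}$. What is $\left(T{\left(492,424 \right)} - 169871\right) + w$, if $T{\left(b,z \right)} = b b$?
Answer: $\frac{6166408813}{85416} \approx 72193.0$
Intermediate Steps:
$T{\left(b,z \right)} = b^{2}$
$w = - \frac{28475}{85416}$ ($w = - \frac{1}{3} + \frac{1}{-331325 + 302853} = - \frac{1}{3} + \frac{1}{-28472} = - \frac{1}{3} - \frac{1}{28472} = - \frac{28475}{85416} \approx -0.33337$)
$\left(T{\left(492,424 \right)} - 169871\right) + w = \left(492^{2} - 169871\right) - \frac{28475}{85416} = \left(242064 - 169871\right) - \frac{28475}{85416} = 72193 - \frac{28475}{85416} = \frac{6166408813}{85416}$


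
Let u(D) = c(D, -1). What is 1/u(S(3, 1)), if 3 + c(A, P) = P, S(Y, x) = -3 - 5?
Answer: -¼ ≈ -0.25000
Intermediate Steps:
S(Y, x) = -8
c(A, P) = -3 + P
u(D) = -4 (u(D) = -3 - 1 = -4)
1/u(S(3, 1)) = 1/(-4) = -¼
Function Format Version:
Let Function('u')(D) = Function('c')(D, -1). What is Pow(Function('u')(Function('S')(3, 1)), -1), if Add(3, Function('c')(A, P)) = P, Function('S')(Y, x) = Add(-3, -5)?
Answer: Rational(-1, 4) ≈ -0.25000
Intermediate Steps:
Function('S')(Y, x) = -8
Function('c')(A, P) = Add(-3, P)
Function('u')(D) = -4 (Function('u')(D) = Add(-3, -1) = -4)
Pow(Function('u')(Function('S')(3, 1)), -1) = Pow(-4, -1) = Rational(-1, 4)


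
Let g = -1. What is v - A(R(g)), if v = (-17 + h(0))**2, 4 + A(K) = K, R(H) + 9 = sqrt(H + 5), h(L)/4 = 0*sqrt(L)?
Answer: 300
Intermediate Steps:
h(L) = 0 (h(L) = 4*(0*sqrt(L)) = 4*0 = 0)
R(H) = -9 + sqrt(5 + H) (R(H) = -9 + sqrt(H + 5) = -9 + sqrt(5 + H))
A(K) = -4 + K
v = 289 (v = (-17 + 0)**2 = (-17)**2 = 289)
v - A(R(g)) = 289 - (-4 + (-9 + sqrt(5 - 1))) = 289 - (-4 + (-9 + sqrt(4))) = 289 - (-4 + (-9 + 2)) = 289 - (-4 - 7) = 289 - 1*(-11) = 289 + 11 = 300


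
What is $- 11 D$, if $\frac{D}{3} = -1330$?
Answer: $43890$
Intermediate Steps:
$D = -3990$ ($D = 3 \left(-1330\right) = -3990$)
$- 11 D = \left(-11\right) \left(-3990\right) = 43890$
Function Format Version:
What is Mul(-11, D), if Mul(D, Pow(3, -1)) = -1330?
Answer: 43890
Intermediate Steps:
D = -3990 (D = Mul(3, -1330) = -3990)
Mul(-11, D) = Mul(-11, -3990) = 43890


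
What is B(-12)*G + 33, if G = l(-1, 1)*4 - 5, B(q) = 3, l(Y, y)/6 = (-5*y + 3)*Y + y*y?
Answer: 234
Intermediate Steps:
l(Y, y) = 6*y² + 6*Y*(3 - 5*y) (l(Y, y) = 6*((-5*y + 3)*Y + y*y) = 6*((3 - 5*y)*Y + y²) = 6*(Y*(3 - 5*y) + y²) = 6*(y² + Y*(3 - 5*y)) = 6*y² + 6*Y*(3 - 5*y))
G = 67 (G = (6*1² + 18*(-1) - 30*(-1)*1)*4 - 5 = (6*1 - 18 + 30)*4 - 5 = (6 - 18 + 30)*4 - 5 = 18*4 - 5 = 72 - 5 = 67)
B(-12)*G + 33 = 3*67 + 33 = 201 + 33 = 234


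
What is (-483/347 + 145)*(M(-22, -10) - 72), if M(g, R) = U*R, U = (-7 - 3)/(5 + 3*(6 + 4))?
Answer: -24118688/2429 ≈ -9929.5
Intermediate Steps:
U = -2/7 (U = -10/(5 + 3*10) = -10/(5 + 30) = -10/35 = -10*1/35 = -2/7 ≈ -0.28571)
M(g, R) = -2*R/7
(-483/347 + 145)*(M(-22, -10) - 72) = (-483/347 + 145)*(-2/7*(-10) - 72) = (-483*1/347 + 145)*(20/7 - 72) = (-483/347 + 145)*(-484/7) = (49832/347)*(-484/7) = -24118688/2429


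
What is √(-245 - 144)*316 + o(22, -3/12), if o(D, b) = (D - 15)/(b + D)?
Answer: 28/87 + 316*I*√389 ≈ 0.32184 + 6232.5*I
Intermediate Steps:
o(D, b) = (-15 + D)/(D + b)
√(-245 - 144)*316 + o(22, -3/12) = √(-245 - 144)*316 + (-15 + 22)/(22 - 3/12) = √(-389)*316 + 7/(22 - 3*1/12) = (I*√389)*316 + 7/(22 - ¼) = 316*I*√389 + 7/(87/4) = 316*I*√389 + (4/87)*7 = 316*I*√389 + 28/87 = 28/87 + 316*I*√389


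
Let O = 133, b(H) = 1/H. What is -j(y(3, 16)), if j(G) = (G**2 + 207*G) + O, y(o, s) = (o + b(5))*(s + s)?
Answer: -795389/25 ≈ -31816.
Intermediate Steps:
y(o, s) = 2*s*(1/5 + o) (y(o, s) = (o + 1/5)*(s + s) = (o + 1/5)*(2*s) = (1/5 + o)*(2*s) = 2*s*(1/5 + o))
j(G) = 133 + G**2 + 207*G (j(G) = (G**2 + 207*G) + 133 = 133 + G**2 + 207*G)
-j(y(3, 16)) = -(133 + ((2/5)*16*(1 + 5*3))**2 + 207*((2/5)*16*(1 + 5*3))) = -(133 + ((2/5)*16*(1 + 15))**2 + 207*((2/5)*16*(1 + 15))) = -(133 + ((2/5)*16*16)**2 + 207*((2/5)*16*16)) = -(133 + (512/5)**2 + 207*(512/5)) = -(133 + 262144/25 + 105984/5) = -1*795389/25 = -795389/25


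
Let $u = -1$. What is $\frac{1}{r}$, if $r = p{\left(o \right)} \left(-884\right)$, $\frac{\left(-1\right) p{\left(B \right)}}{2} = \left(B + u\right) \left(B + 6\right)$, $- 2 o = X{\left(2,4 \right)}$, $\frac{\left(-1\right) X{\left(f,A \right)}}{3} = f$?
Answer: $\frac{1}{31824} \approx 3.1423 \cdot 10^{-5}$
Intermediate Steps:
$X{\left(f,A \right)} = - 3 f$
$o = 3$ ($o = - \frac{\left(-3\right) 2}{2} = \left(- \frac{1}{2}\right) \left(-6\right) = 3$)
$p{\left(B \right)} = - 2 \left(-1 + B\right) \left(6 + B\right)$ ($p{\left(B \right)} = - 2 \left(B - 1\right) \left(B + 6\right) = - 2 \left(-1 + B\right) \left(6 + B\right)$)
$r = 31824$ ($r = \left(12 - 30 - 2 \cdot 3^{2}\right) \left(-884\right) = \left(12 - 30 - 18\right) \left(-884\right) = \left(-36\right) \left(-884\right) = 31824$)
$\frac{1}{r} = \frac{1}{31824}$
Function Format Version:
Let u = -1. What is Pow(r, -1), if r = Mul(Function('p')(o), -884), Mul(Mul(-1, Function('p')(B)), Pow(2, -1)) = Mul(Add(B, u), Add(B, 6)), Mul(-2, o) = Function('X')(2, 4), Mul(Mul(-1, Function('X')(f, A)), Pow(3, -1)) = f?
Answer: Rational(1, 31824) ≈ 3.1423e-5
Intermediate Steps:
Function('X')(f, A) = Mul(-3, f)
o = 3 (o = Mul(Rational(-1, 2), Mul(-3, 2)) = Mul(Rational(-1, 2), -6) = 3)
Function('p')(B) = Mul(-2, Add(-1, B), Add(6, B)) (Function('p')(B) = Mul(-2, Mul(Add(B, -1), Add(B, 6))) = Mul(-2, Mul(Add(-1, B), Add(6, B))) = Mul(-2, Add(-1, B), Add(6, B)))
r = 31824 (r = Mul(Add(12, Mul(-10, 3), Mul(-2, Pow(3, 2))), -884) = Mul(Add(12, -30, Mul(-2, 9)), -884) = Mul(Add(12, -30, -18), -884) = Mul(-36, -884) = 31824)
Pow(r, -1) = Pow(31824, -1) = Rational(1, 31824)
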